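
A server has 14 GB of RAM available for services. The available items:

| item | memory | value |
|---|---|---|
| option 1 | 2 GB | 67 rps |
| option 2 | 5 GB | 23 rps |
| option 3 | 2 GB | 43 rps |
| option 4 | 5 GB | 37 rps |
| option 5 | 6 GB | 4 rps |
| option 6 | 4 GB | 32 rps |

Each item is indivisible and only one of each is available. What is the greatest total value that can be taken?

179 rps

Check high-value combinations within 14 GB:
- option 1+option 3+option 4+option 6: memory 2+2+5+4=13, value 67+43+37+32=179
- option 1+option 2+option 3+option 4: memory 2+5+2+5=14, value 67+23+43+37=170
- option 1+option 2+option 3+option 6: memory 2+5+2+4=13, value 67+23+43+32=165
- option 1+option 3+option 4: memory 2+2+5=9, value 67+43+37=147
Best: 179 rps.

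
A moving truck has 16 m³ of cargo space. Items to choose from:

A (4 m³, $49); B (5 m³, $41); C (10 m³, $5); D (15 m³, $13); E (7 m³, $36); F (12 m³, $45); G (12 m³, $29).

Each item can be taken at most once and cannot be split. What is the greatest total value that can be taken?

$126

Check high-value combinations within 16 m³:
- A+B+E: volume 4+5+7=16, value 49+41+36=126
- A+F: volume 4+12=16, value 49+45=94
- A+B: volume 4+5=9, value 49+41=90
- A+E: volume 4+7=11, value 49+36=85
- A+G: volume 4+12=16, value 49+29=78
Best: $126.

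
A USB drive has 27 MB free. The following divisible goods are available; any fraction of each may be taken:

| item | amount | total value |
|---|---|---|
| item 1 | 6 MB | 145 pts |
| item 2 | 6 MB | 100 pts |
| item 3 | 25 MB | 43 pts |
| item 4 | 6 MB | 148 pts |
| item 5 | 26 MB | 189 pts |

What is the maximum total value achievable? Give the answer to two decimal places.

Take in order of value per unit:
- item 4 (148/6 per unit): all 6 → value 148, running total 148.00
- item 1 (145/6 per unit): all 6 → value 145, running total 293.00
- item 2 (100/6 per unit): all 6 → value 100, running total 393.00
- item 5 (189/26 per unit): 9 of 26 → value 9×189/26 = 65.4231, running total 458.42
Total 458.42.

458.42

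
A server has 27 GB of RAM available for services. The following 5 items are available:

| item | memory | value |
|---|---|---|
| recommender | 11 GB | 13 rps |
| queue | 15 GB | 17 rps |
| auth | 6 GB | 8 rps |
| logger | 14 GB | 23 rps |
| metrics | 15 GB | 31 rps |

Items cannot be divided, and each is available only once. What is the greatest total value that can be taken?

This is a 0/1 knapsack; check combinations near the capacity.
- recommender+metrics: memory 11+15=26, value 13+31=44
- auth+metrics: memory 6+15=21, value 8+31=39
- recommender+logger: memory 11+14=25, value 13+23=36
- metrics: memory 15, value 31
- auth+logger: memory 6+14=20, value 8+23=31
Best: 44 rps.

44 rps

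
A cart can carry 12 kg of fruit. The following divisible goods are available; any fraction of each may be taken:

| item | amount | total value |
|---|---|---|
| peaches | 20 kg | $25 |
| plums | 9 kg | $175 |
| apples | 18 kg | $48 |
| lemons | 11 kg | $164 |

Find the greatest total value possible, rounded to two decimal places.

Take in order of value per unit:
- plums (175/9 per unit): all 9 → value 175, running total 175.00
- lemons (164/11 per unit): 3 of 11 → value 3×164/11 = 44.7273, running total 219.73
Total 219.73.

219.73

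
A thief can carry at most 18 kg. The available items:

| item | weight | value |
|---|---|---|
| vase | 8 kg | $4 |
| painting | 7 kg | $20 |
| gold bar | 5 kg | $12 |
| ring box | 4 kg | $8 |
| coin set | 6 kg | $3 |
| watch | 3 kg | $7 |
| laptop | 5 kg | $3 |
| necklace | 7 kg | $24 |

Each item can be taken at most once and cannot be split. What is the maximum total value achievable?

Check high-value combinations within 18 kg:
- painting+ring box+necklace: weight 7+4+7=18, value 20+8+24=52
- painting+watch+necklace: weight 7+3+7=17, value 20+7+24=51
- painting+necklace: weight 7+7=14, value 20+24=44
- gold bar+ring box+necklace: weight 5+4+7=16, value 12+8+24=44
- gold bar+watch+necklace: weight 5+3+7=15, value 12+7+24=43
Best: $52.

$52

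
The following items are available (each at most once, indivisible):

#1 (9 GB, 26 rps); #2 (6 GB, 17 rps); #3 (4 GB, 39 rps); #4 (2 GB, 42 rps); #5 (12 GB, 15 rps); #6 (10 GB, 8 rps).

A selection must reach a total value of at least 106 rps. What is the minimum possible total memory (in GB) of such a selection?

15

Subsets with value ≥ 106, sorted by total memory:
- #1+#3+#4: memory 15, value 107
- #1+#2+#3+#4: memory 21, value 124
- #2+#3+#4+#6: memory 22, value 106
Minimum memory: 15 GB.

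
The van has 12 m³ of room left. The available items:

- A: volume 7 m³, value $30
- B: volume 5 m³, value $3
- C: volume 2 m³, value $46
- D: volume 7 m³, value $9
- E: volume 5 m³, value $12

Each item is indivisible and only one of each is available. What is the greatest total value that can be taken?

$76

This is a 0/1 knapsack; check combinations near the capacity.
- A+C: volume 7+2=9, value 30+46=76
- B+C+E: volume 5+2+5=12, value 3+46+12=61
- C+E: volume 2+5=7, value 46+12=58
- C+D: volume 2+7=9, value 46+9=55
- B+C: volume 5+2=7, value 3+46=49
Best: $76.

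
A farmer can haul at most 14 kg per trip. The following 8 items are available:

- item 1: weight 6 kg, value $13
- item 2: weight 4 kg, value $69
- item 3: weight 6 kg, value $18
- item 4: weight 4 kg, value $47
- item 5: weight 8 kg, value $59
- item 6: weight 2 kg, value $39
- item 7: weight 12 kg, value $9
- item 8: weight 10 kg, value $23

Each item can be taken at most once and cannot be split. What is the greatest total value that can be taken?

$167

Check high-value combinations within 14 kg:
- item 2+item 5+item 6: weight 4+8+2=14, value 69+59+39=167
- item 2+item 4+item 6: weight 4+4+2=10, value 69+47+39=155
- item 4+item 5+item 6: weight 4+8+2=14, value 47+59+39=145
- item 2+item 3+item 4: weight 4+6+4=14, value 69+18+47=134
- item 1+item 2+item 4: weight 6+4+4=14, value 13+69+47=129
Best: $167.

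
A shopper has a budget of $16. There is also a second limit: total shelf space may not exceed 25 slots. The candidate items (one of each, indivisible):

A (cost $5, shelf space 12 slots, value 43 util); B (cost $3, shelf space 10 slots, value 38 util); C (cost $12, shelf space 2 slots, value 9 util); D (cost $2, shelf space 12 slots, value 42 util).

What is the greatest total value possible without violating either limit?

85 util

Feasible sets respecting both limits:
- A+D: cost 7, shelf space 24, value 85
- A+B: cost 8, shelf space 22, value 81
- B+D: cost 5, shelf space 22, value 80
Best: 85 util.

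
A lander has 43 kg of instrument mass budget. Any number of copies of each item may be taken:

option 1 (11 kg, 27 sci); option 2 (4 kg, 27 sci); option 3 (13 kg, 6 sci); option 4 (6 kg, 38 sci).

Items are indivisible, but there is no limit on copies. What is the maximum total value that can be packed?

Best value-per-unit is option 2 at 27/4; filling with it alone gives 10×27 = 270.
Optimal mix: 9×option 2 + 1×option 4 → mass 42, value 281.

281 sci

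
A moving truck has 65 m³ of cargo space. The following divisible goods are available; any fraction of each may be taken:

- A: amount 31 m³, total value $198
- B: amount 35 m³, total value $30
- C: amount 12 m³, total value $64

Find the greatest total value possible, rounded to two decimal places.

280.86

Take in order of value per unit:
- A (198/31 per unit): all 31 → value 198, running total 198.00
- C (64/12 per unit): all 12 → value 64, running total 262.00
- B (30/35 per unit): 22 of 35 → value 22×30/35 = 18.8571, running total 280.86
Total 280.86.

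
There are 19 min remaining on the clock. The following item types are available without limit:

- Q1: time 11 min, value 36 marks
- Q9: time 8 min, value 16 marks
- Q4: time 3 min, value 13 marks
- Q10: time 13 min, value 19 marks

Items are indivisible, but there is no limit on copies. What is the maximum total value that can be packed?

Best value-per-unit is Q4 at 13/3, and filling with it alone uses time 6×3=18. No mix of the others beats 6×13 = 78.

78 marks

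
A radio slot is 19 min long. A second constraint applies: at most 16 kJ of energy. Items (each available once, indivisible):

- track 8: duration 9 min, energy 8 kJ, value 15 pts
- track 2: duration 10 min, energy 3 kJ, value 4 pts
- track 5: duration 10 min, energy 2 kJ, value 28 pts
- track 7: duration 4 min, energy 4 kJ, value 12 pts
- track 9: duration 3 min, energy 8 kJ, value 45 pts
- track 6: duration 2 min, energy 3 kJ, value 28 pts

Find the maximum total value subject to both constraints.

101 pts

Feasible sets respecting both limits:
- track 5+track 9+track 6: duration 15, energy 13, value 101
- track 5+track 7+track 9: duration 17, energy 14, value 85
- track 7+track 9+track 6: duration 9, energy 15, value 85
Best: 101 pts.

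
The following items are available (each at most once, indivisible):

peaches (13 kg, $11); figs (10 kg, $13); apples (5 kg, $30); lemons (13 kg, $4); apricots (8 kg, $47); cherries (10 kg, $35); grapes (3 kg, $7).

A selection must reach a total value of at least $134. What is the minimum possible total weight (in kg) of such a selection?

Subsets with value ≥ 134, sorted by total weight:
- peaches+figs+apples+apricots+cherries: weight 46, value 136
- peaches+figs+apples+apricots+cherries+grapes: weight 49, value 143
Minimum weight: 46 kg.

46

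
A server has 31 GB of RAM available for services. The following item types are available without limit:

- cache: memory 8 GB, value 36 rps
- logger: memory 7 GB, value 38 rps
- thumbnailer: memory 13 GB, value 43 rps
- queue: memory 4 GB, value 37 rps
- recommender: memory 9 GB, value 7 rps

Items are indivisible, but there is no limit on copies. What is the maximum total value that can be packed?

260 rps

Best value-per-unit is queue at 37/4; filling with it alone gives 7×37 = 259.
Optimal mix: 1×logger + 6×queue → memory 31, value 260.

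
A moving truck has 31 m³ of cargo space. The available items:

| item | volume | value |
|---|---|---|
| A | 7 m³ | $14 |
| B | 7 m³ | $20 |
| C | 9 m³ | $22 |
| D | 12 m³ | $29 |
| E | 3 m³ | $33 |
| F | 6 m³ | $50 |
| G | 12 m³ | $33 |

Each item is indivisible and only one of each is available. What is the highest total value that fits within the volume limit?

Check high-value combinations within 31 m³:
- C+E+F+G: volume 9+3+6+12=30, value 22+33+50+33=138
- B+E+F+G: volume 7+3+6+12=28, value 20+33+50+33=136
- C+D+E+F: volume 9+12+3+6=30, value 22+29+33+50=134
- B+D+E+F: volume 7+12+3+6=28, value 20+29+33+50=132
Best: $138.

$138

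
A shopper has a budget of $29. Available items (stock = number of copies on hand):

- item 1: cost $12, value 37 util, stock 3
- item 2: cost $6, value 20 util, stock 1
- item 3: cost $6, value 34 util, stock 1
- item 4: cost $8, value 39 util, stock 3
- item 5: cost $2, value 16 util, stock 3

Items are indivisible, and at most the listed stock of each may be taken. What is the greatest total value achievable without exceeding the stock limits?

160 util

Top feasible selections:
- 1×item 3 + 2×item 4 + 3×item 5: cost 28, value 160
- 3×item 4 + 2×item 5: cost 28, value 149
- 1×item 2 + 2×item 4 + 3×item 5: cost 28, value 146
Best: 160 util.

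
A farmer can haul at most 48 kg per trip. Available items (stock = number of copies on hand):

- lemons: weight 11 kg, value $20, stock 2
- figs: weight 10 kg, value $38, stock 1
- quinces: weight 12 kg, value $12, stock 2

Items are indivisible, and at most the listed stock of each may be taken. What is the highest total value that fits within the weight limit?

$90

Best selections within weight 48 and stock limits:
- 2×lemons + 1×figs + 1×quinces: weight 44, value 90
- 1×lemons + 1×figs + 2×quinces: weight 45, value 82
- 2×lemons + 1×figs: weight 32, value 78
Best: $90.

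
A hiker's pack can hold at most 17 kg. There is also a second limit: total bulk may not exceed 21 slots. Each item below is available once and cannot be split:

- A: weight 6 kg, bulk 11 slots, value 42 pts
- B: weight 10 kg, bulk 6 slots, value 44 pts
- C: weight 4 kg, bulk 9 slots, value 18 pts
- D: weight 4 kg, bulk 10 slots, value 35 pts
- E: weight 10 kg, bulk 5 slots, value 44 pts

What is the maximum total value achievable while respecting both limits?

Feasible sets respecting both limits:
- A+B: weight 16, bulk 17, value 86
- A+E: weight 16, bulk 16, value 86
- B+D: weight 14, bulk 16, value 79
Best: 86 pts.

86 pts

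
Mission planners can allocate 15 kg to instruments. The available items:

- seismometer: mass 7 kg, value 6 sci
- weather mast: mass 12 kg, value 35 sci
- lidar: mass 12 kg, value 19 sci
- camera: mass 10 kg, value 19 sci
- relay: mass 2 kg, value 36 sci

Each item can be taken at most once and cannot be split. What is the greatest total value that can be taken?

71 sci

Check high-value combinations within 15 kg:
- weather mast+relay: mass 12+2=14, value 35+36=71
- camera+relay: mass 10+2=12, value 19+36=55
- lidar+relay: mass 12+2=14, value 19+36=55
- seismometer+relay: mass 7+2=9, value 6+36=42
- relay: mass 2, value 36
Best: 71 sci.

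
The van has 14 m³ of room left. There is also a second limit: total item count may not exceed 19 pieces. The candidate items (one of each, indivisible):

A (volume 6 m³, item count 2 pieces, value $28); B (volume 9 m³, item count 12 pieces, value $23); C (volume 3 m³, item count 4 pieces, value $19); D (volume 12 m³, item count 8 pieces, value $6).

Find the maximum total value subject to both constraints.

Feasible sets respecting both limits:
- A+C: volume 9, item count 6, value 47
- B+C: volume 12, item count 16, value 42
- A: volume 6, item count 2, value 28
Best: $47.

$47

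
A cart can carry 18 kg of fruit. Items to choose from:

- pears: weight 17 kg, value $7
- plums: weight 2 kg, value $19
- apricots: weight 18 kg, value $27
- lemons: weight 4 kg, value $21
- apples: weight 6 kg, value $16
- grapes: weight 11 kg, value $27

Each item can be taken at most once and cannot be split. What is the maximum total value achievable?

$67

Check high-value combinations within 18 kg:
- plums+lemons+grapes: weight 2+4+11=17, value 19+21+27=67
- plums+lemons+apples: weight 2+4+6=12, value 19+21+16=56
- lemons+grapes: weight 4+11=15, value 21+27=48
- plums+grapes: weight 2+11=13, value 19+27=46
Best: $67.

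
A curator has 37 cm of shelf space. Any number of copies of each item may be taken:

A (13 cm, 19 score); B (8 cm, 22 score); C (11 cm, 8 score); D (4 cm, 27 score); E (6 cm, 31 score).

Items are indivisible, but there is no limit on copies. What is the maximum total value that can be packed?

243 score

Best value-per-unit is D at 27/4, and filling with it alone uses length 9×4=36. No mix of the others beats 9×27 = 243.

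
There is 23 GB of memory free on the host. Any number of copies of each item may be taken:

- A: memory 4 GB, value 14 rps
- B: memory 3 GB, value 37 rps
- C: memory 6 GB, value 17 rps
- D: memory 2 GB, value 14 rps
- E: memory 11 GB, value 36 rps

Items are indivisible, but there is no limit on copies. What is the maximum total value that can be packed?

273 rps

Best value-per-unit is B at 37/3; filling with it alone gives 7×37 = 259.
Optimal mix: 7×B + 1×D → memory 23, value 273.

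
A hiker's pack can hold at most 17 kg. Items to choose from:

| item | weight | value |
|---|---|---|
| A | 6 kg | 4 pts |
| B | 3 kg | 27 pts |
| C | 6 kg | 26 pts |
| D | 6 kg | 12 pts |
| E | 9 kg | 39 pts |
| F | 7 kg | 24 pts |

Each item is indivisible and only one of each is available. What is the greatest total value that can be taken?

77 pts

Check high-value combinations within 17 kg:
- B+C+F: weight 3+6+7=16, value 27+26+24=77
- B+E: weight 3+9=12, value 27+39=66
- B+C+D: weight 3+6+6=15, value 27+26+12=65
Best: 77 pts.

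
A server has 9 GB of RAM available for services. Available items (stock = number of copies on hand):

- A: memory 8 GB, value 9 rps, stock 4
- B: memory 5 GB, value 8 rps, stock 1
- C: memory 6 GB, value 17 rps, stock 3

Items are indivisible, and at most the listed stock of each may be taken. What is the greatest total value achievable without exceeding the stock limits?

17 rps

Best selections within memory 9 and stock limits:
- 1×C: memory 6, value 17
- 1×A: memory 8, value 9
Best: 17 rps.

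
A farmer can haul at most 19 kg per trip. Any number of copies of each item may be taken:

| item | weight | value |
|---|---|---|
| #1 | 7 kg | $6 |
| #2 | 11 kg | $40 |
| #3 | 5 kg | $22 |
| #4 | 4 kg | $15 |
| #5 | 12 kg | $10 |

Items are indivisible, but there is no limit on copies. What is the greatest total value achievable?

$81

Best value-per-unit is #3 at 22/5; filling with it alone gives 3×22 = 66.
Optimal mix: 3×#3 + 1×#4 → weight 19, value 81.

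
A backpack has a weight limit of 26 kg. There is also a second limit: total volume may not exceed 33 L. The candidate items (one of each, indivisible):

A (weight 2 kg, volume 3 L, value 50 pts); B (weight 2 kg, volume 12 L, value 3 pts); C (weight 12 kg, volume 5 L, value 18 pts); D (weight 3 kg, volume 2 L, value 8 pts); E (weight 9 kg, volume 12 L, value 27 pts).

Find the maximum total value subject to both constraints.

103 pts

Feasible sets respecting both limits:
- A+C+D+E: weight 26, volume 22, value 103
- A+B+C+E: weight 25, volume 32, value 98
- A+C+E: weight 23, volume 20, value 95
Best: 103 pts.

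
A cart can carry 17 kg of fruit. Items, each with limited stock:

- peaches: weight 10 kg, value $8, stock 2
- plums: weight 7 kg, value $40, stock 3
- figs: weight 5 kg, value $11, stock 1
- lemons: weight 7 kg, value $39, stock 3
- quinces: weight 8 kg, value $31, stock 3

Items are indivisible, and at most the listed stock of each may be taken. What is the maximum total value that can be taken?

$80

Best selections within weight 17 and stock limits:
- 2×plums: weight 14, value 80
- 1×plums + 1×lemons: weight 14, value 79
Best: $80.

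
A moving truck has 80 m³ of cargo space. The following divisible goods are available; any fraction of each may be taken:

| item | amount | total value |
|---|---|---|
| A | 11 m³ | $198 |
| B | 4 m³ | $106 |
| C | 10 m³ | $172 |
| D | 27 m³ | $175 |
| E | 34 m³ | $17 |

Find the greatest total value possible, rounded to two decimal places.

Take in order of value per unit:
- B (106/4 per unit): all 4 → value 106, running total 106.00
- A (198/11 per unit): all 11 → value 198, running total 304.00
- C (172/10 per unit): all 10 → value 172, running total 476.00
- D (175/27 per unit): all 27 → value 175, running total 651.00
- E (17/34 per unit): 28 of 34 → value 28×17/34 = 14.0000, running total 665.00
Total 665.00.

665.00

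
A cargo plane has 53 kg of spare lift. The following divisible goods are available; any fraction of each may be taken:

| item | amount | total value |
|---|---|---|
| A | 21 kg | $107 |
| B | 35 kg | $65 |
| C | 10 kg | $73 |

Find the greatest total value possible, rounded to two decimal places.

220.86

Take in order of value per unit:
- C (73/10 per unit): all 10 → value 73, running total 73.00
- A (107/21 per unit): all 21 → value 107, running total 180.00
- B (65/35 per unit): 22 of 35 → value 22×65/35 = 40.8571, running total 220.86
Total 220.86.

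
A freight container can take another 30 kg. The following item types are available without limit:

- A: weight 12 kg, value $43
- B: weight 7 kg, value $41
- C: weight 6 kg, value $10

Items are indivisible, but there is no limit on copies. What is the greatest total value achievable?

$164

Best value-per-unit is B at 41/7, and filling with it alone uses weight 4×7=28. No mix of the others beats 4×41 = 164.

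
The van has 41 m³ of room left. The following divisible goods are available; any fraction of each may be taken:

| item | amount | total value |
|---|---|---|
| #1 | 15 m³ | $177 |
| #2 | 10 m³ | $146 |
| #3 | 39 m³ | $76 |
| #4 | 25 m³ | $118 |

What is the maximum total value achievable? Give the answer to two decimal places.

398.52

Take in order of value per unit:
- #2 (146/10 per unit): all 10 → value 146, running total 146.00
- #1 (177/15 per unit): all 15 → value 177, running total 323.00
- #4 (118/25 per unit): 16 of 25 → value 16×118/25 = 75.5200, running total 398.52
Total 398.52.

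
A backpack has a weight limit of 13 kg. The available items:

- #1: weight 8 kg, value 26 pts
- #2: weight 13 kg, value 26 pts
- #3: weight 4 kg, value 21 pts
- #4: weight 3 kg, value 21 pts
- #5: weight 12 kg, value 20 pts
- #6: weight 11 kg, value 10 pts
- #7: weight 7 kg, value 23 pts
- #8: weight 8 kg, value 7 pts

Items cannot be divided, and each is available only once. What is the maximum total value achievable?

47 pts

This is a 0/1 knapsack; check combinations near the capacity.
- #1+#4: weight 8+3=11, value 26+21=47
- #1+#3: weight 8+4=12, value 26+21=47
- #4+#7: weight 3+7=10, value 21+23=44
- #3+#7: weight 4+7=11, value 21+23=44
Best: 47 pts.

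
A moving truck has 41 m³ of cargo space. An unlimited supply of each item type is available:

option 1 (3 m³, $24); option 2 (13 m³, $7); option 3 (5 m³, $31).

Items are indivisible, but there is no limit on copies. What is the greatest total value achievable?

Best value-per-unit is option 1 at 24/3; filling with it alone gives 13×24 = 312.
Optimal mix: 12×option 1 + 1×option 3 → volume 41, value 319.

$319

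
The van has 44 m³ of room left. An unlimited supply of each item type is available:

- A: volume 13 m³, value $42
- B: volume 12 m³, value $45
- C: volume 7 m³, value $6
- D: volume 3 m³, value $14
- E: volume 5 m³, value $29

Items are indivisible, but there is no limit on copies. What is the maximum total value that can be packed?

$246

Best value-per-unit is E at 29/5; filling with it alone gives 8×29 = 232.
Optimal mix: 1×D + 8×E → volume 43, value 246.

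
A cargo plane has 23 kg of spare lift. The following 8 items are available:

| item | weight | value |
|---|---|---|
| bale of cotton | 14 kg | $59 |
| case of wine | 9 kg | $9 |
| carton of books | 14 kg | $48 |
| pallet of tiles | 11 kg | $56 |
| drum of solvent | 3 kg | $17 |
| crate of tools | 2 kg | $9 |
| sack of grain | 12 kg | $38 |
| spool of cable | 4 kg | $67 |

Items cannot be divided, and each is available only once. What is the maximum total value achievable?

$152

This is a 0/1 knapsack; check combinations near the capacity.
- bale of cotton+drum of solvent+crate of tools+spool of cable: weight 14+3+2+4=23, value 59+17+9+67=152
- pallet of tiles+drum of solvent+crate of tools+spool of cable: weight 11+3+2+4=20, value 56+17+9+67=149
- bale of cotton+drum of solvent+spool of cable: weight 14+3+4=21, value 59+17+67=143
- carton of books+drum of solvent+crate of tools+spool of cable: weight 14+3+2+4=23, value 48+17+9+67=141
- pallet of tiles+drum of solvent+spool of cable: weight 11+3+4=18, value 56+17+67=140
Best: $152.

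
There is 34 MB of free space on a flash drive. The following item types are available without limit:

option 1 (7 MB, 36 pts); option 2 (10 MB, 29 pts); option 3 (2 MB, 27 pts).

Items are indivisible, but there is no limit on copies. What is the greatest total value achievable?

459 pts

Best value-per-unit is option 3 at 27/2, and filling with it alone uses size 17×2=34. No mix of the others beats 17×27 = 459.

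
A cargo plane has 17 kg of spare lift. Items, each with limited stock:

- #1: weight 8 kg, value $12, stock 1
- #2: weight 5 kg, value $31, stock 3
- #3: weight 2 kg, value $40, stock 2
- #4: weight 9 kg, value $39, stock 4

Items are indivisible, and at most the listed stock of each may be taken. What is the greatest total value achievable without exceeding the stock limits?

Top feasible selections:
- 2×#2 + 2×#3: weight 14, value 142
- 3×#2 + 1×#3: weight 17, value 133
Best: $142.

$142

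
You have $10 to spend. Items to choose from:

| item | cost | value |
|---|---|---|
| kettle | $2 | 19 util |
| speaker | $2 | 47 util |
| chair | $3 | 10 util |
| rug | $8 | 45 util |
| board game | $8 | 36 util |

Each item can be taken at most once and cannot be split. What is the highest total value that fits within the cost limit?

92 util

Check high-value combinations within $10:
- speaker+rug: cost 2+8=10, value 47+45=92
- speaker+board game: cost 2+8=10, value 47+36=83
- kettle+speaker+chair: cost 2+2+3=7, value 19+47+10=76
- kettle+speaker: cost 2+2=4, value 19+47=66
Best: 92 util.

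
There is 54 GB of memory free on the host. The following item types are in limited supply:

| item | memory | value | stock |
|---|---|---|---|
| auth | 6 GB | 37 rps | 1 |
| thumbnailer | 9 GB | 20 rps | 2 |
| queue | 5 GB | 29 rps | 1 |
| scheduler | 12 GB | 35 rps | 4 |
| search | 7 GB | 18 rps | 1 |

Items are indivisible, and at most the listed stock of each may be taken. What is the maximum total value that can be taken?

Best selections within memory 54 and stock limits:
- 1×auth + 1×queue + 3×scheduler + 1×search: memory 54, value 189
- 1×auth + 4×scheduler: memory 54, value 177
- 1×auth + 2×thumbnailer + 1×queue + 2×scheduler: memory 53, value 176
- 1×auth + 1×thumbnailer + 1×queue + 2×scheduler + 1×search: memory 51, value 174
Best: 189 rps.

189 rps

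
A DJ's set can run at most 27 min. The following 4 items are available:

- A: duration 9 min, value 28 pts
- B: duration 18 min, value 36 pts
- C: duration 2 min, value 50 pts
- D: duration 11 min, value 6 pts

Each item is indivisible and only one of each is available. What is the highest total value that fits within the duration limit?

86 pts

This is a 0/1 knapsack; check combinations near the capacity.
- B+C: duration 18+2=20, value 36+50=86
- A+C+D: duration 9+2+11=22, value 28+50+6=84
- A+C: duration 9+2=11, value 28+50=78
- A+B: duration 9+18=27, value 28+36=64
Best: 86 pts.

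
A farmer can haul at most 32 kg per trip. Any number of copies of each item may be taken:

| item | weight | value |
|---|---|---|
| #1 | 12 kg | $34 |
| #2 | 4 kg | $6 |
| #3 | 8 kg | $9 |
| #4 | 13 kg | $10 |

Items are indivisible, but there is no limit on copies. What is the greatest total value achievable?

$80

Best value-per-unit is #1 at 34/12; filling with it alone gives 2×34 = 68.
Optimal mix: 2×#1 + 2×#2 → weight 32, value 80.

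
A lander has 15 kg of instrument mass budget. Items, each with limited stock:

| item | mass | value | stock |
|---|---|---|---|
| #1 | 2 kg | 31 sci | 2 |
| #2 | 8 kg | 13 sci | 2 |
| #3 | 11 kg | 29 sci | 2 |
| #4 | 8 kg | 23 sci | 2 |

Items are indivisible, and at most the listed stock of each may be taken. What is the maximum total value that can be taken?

Best selections within mass 15 and stock limits:
- 2×#1 + 1×#3: mass 15, value 91
- 2×#1 + 1×#4: mass 12, value 85
- 2×#1 + 1×#2: mass 12, value 75
- 2×#1: mass 4, value 62
Best: 91 sci.

91 sci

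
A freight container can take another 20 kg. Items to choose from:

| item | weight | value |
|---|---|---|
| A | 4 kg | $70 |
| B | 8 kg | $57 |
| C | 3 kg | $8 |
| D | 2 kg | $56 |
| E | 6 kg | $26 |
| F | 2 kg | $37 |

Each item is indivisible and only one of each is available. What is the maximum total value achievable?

$228

Check high-value combinations within 20 kg:
- A+B+C+D+F: weight 4+8+3+2+2=19, value 70+57+8+56+37=228
- A+B+D+F: weight 4+8+2+2=16, value 70+57+56+37=220
- A+B+D+E: weight 4+8+2+6=20, value 70+57+56+26=209
- A+C+D+E+F: weight 4+3+2+6+2=17, value 70+8+56+26+37=197
Best: $228.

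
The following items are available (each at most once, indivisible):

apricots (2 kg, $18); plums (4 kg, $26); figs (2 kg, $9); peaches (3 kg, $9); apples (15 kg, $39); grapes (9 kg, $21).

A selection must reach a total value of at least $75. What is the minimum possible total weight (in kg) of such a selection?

20

Subsets with value ≥ 75, sorted by total weight:
- apricots+plums+figs+peaches+grapes: weight 20, value 83
- apricots+plums+apples: weight 21, value 83
- apricots+figs+peaches+apples: weight 22, value 75
- apricots+plums+figs+apples: weight 23, value 92
Minimum weight: 20 kg.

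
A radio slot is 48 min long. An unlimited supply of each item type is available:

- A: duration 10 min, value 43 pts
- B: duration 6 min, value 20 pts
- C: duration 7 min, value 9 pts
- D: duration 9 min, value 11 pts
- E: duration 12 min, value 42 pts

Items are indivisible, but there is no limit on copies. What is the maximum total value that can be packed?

Best value-per-unit is A at 43/10; filling with it alone gives 4×43 = 172.
Optimal mix: 4×A + 1×B → duration 46, value 192.

192 pts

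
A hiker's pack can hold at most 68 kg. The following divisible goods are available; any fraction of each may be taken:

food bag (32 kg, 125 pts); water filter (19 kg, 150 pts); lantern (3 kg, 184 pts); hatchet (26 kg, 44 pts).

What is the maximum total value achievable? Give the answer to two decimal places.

482.69

Take in order of value per unit:
- lantern (184/3 per unit): all 3 → value 184, running total 184.00
- water filter (150/19 per unit): all 19 → value 150, running total 334.00
- food bag (125/32 per unit): all 32 → value 125, running total 459.00
- hatchet (44/26 per unit): 14 of 26 → value 14×44/26 = 23.6923, running total 482.69
Total 482.69.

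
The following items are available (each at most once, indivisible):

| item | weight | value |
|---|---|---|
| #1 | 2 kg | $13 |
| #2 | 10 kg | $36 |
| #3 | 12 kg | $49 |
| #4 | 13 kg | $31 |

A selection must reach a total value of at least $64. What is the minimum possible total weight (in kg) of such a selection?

22

Subsets with value ≥ 64, sorted by total weight:
- #2+#3: weight 22, value 85
- #2+#4: weight 23, value 67
- #1+#2+#3: weight 24, value 98
Minimum weight: 22 kg.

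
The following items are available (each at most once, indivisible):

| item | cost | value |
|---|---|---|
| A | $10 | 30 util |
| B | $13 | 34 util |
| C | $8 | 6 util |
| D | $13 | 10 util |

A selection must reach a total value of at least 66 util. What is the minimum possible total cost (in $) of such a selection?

Subsets with value ≥ 66, sorted by total cost:
- A+B+C: cost 31, value 70
- A+B+D: cost 36, value 74
Minimum cost: 31 $.

31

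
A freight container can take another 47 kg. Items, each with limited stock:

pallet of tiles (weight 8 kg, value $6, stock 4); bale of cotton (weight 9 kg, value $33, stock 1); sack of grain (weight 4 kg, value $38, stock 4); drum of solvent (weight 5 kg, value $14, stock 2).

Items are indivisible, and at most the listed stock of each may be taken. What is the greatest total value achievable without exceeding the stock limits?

$219

Top feasible selections:
- 1×pallet of tiles + 1×bale of cotton + 4×sack of grain + 2×drum of solvent: weight 43, value 219
- 1×bale of cotton + 4×sack of grain + 2×drum of solvent: weight 35, value 213
Best: $219.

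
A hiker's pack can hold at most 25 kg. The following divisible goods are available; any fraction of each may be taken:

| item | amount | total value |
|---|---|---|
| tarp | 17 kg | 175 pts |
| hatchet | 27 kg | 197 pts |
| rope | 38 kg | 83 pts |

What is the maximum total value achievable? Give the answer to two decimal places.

Take in order of value per unit:
- tarp (175/17 per unit): all 17 → value 175, running total 175.00
- hatchet (197/27 per unit): 8 of 27 → value 8×197/27 = 58.3704, running total 233.37
Total 233.37.

233.37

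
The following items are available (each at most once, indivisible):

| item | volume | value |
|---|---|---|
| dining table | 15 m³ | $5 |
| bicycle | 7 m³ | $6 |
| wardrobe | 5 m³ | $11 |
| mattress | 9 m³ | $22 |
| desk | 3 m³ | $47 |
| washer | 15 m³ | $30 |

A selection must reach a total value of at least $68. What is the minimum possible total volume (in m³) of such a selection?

Subsets with value ≥ 68, sorted by total volume:
- mattress+desk: volume 12, value 69
- wardrobe+mattress+desk: volume 17, value 80
Minimum volume: 12 m³.

12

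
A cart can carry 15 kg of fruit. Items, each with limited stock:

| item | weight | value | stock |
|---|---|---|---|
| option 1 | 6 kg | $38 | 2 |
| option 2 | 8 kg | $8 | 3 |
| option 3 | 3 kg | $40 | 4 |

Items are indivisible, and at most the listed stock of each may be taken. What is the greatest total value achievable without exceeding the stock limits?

Best selections within weight 15 and stock limits:
- 4×option 3: weight 12, value 160
- 1×option 1 + 3×option 3: weight 15, value 158
Best: $160.

$160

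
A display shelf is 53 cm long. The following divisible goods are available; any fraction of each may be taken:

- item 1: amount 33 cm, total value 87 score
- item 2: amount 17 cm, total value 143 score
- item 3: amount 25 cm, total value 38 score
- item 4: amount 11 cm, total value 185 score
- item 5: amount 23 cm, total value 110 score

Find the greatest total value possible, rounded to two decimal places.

443.27

Take in order of value per unit:
- item 4 (185/11 per unit): all 11 → value 185, running total 185.00
- item 2 (143/17 per unit): all 17 → value 143, running total 328.00
- item 5 (110/23 per unit): all 23 → value 110, running total 438.00
- item 1 (87/33 per unit): 2 of 33 → value 2×87/33 = 5.2727, running total 443.27
Total 443.27.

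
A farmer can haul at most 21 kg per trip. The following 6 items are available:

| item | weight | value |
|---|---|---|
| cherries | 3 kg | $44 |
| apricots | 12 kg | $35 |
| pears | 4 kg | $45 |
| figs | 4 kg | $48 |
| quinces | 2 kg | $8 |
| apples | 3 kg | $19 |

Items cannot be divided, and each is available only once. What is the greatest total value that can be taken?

Check high-value combinations within 21 kg:
- cherries+pears+figs+quinces+apples: weight 3+4+4+2+3=16, value 44+45+48+8+19=164
- cherries+pears+figs+apples: weight 3+4+4+3=14, value 44+45+48+19=156
- cherries+pears+figs+quinces: weight 3+4+4+2=13, value 44+45+48+8=145
- cherries+pears+figs: weight 3+4+4=11, value 44+45+48=137
- cherries+apricots+figs+quinces: weight 3+12+4+2=21, value 44+35+48+8=135
Best: $164.

$164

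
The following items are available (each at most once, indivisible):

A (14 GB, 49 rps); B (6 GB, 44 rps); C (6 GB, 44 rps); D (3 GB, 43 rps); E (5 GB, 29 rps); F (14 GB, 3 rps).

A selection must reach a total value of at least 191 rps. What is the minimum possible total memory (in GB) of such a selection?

34

Subsets with value ≥ 191, sorted by total memory:
- A+B+C+D+E: memory 34, value 209
- A+B+C+D+E+F: memory 48, value 212
Minimum memory: 34 GB.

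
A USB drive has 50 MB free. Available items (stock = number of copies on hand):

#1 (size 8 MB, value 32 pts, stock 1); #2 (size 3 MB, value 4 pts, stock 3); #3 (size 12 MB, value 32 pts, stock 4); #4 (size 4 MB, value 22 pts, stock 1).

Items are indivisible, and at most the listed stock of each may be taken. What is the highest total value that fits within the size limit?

150 pts

Best selections within size 50 and stock limits:
- 1×#1 + 3×#3 + 1×#4: size 48, value 150
- 1×#1 + 2×#2 + 3×#3: size 50, value 136
Best: 150 pts.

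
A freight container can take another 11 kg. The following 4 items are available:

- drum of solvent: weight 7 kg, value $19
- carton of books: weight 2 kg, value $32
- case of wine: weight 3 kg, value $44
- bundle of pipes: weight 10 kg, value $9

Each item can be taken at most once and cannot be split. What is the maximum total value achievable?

Check high-value combinations within 11 kg:
- carton of books+case of wine: weight 2+3=5, value 32+44=76
- drum of solvent+case of wine: weight 7+3=10, value 19+44=63
- drum of solvent+carton of books: weight 7+2=9, value 19+32=51
Best: $76.

$76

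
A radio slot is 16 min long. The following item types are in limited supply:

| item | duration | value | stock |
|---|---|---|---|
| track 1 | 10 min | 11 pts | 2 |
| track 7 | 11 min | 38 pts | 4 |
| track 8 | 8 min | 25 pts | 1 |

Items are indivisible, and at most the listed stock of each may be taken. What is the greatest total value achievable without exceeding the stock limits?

Best selections within duration 16 and stock limits:
- 1×track 7: duration 11, value 38
- 1×track 8: duration 8, value 25
Best: 38 pts.

38 pts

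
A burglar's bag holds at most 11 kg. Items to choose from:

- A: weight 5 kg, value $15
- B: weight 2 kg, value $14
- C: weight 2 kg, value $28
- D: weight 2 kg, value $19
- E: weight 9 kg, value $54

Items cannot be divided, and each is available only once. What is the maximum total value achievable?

This is a 0/1 knapsack; check combinations near the capacity.
- C+E: weight 2+9=11, value 28+54=82
- A+B+C+D: weight 5+2+2+2=11, value 15+14+28+19=76
- D+E: weight 2+9=11, value 19+54=73
- B+E: weight 2+9=11, value 14+54=68
Best: $82.

$82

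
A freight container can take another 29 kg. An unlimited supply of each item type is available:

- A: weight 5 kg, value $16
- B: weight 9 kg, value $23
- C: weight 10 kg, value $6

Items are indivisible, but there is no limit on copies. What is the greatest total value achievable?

$87

Best value-per-unit is A at 16/5; filling with it alone gives 5×16 = 80.
Optimal mix: 4×A + 1×B → weight 29, value 87.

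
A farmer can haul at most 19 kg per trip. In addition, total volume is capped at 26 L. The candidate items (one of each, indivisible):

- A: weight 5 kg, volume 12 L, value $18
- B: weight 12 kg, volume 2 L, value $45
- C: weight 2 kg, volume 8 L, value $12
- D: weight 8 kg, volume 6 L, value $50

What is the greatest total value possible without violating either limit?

$80

Feasible sets respecting both limits:
- A+C+D: weight 15, volume 26, value 80
- A+B+C: weight 19, volume 22, value 75
- A+D: weight 13, volume 18, value 68
Best: $80.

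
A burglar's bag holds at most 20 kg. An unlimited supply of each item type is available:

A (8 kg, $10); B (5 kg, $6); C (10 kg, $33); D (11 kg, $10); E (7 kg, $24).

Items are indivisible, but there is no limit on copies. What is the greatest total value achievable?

Best value-per-unit is E at 24/7; filling with it alone gives 2×24 = 48.
Optimal mix: 2×C → weight 20, value 66.

$66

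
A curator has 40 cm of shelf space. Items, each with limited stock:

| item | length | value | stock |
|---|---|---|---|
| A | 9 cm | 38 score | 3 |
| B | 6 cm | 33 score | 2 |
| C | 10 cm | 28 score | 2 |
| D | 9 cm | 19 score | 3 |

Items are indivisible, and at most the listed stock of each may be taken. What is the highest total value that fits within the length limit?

180 score

Top feasible selections:
- 3×A + 2×B: length 39, value 180
- 2×A + 2×B + 1×C: length 40, value 170
Best: 180 score.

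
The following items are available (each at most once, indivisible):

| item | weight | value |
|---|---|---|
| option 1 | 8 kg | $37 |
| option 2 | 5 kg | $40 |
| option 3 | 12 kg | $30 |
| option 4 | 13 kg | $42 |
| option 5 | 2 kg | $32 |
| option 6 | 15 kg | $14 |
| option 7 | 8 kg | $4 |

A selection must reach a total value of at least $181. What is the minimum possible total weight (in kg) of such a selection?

Subsets with value ≥ 181, sorted by total weight:
- option 1+option 2+option 3+option 4+option 5: weight 40, value 181
- option 1+option 2+option 3+option 4+option 5+option 7: weight 48, value 185
- option 1+option 2+option 3+option 4+option 5+option 6: weight 55, value 195
Minimum weight: 40 kg.

40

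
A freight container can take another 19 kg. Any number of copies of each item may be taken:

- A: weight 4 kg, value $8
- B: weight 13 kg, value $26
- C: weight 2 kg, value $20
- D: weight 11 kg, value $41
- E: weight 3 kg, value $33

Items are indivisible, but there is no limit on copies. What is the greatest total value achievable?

$205

Best value-per-unit is E at 33/3; filling with it alone gives 6×33 = 198.
Optimal mix: 2×C + 5×E → weight 19, value 205.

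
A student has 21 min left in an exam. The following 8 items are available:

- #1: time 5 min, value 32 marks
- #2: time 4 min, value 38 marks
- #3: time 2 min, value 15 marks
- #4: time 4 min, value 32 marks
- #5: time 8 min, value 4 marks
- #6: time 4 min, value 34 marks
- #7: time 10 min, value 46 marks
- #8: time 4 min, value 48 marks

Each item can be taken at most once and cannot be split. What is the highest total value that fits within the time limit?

184 marks

Check high-value combinations within 21 min:
- #1+#2+#4+#6+#8: time 5+4+4+4+4=21, value 32+38+32+34+48=184
- #2+#3+#4+#6+#8: time 4+2+4+4+4=18, value 38+15+32+34+48=167
- #1+#2+#3+#6+#8: time 5+4+2+4+4=19, value 32+38+15+34+48=167
Best: 184 marks.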